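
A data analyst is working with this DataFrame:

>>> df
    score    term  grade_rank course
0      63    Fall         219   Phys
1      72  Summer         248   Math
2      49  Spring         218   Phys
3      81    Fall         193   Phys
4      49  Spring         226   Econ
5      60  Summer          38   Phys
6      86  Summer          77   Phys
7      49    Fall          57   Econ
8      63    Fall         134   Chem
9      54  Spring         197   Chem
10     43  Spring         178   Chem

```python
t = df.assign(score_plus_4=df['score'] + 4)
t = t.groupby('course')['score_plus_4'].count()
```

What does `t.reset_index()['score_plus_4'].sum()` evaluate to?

11

add column score_plus_4 = df['score'] + 4:
    score    term  grade_rank course  score_plus_4
0      63    Fall         219   Phys            67
1      72  Summer         248   Math            76
2      49  Spring         218   Phys            53
3      81    Fall         193   Phys            85
4      49  Spring         226   Econ            53
5      60  Summer          38   Phys            64
6      86  Summer          77   Phys            90
7      49    Fall          57   Econ            53
8      63    Fall         134   Chem            67
9      54  Spring         197   Chem            58
10     43  Spring         178   Chem            47
group by course, count of score_plus_4:
course
Chem    3
Econ    2
Math    1
Phys    5
Name: score_plus_4, dtype: int64
reset_index():
  course  score_plus_4
0   Chem             3
1   Econ             2
2   Math             1
3   Phys             5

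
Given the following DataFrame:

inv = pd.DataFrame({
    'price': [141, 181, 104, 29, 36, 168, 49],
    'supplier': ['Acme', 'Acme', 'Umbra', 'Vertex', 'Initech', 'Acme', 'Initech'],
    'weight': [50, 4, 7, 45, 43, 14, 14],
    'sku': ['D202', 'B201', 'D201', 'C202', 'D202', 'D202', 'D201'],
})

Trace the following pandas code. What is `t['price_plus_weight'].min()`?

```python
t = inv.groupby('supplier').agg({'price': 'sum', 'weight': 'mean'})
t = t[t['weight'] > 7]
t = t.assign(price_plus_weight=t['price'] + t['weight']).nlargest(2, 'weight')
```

group by supplier: sum(price), mean(weight):
          price     weight
supplier                  
Acme        490  22.666667
Initech      85  28.500000
Umbra       104   7.000000
Vertex       29  45.000000
filter rows where weight > 7:
          price     weight
supplier                  
Acme        490  22.666667
Initech      85  28.500000
Vertex       29  45.000000
add column price_plus_weight = t['price'] + t['weight']:
          price     weight  price_plus_weight
supplier                                     
Acme        490  22.666667         512.666667
Initech      85  28.500000         113.500000
Vertex       29  45.000000          74.000000
take 2 rows with largest weight:
          price  weight  price_plus_weight
supplier                                  
Vertex       29    45.0               74.0
Initech      85    28.5              113.5
So min() = 74.0.

74.0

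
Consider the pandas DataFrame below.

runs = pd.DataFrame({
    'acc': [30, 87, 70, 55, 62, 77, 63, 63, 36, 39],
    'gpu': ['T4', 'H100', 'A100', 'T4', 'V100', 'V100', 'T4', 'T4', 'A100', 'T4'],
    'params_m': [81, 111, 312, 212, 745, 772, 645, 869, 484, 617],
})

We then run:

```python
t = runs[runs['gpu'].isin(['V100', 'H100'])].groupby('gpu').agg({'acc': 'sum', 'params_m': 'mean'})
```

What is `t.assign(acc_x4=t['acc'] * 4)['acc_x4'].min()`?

348

filter rows where gpu in ['V100', 'H100']:
   acc   gpu  params_m
1   87  H100       111
4   62  V100       745
5   77  V100       772
group by gpu: sum(acc), mean(params_m):
      acc  params_m
gpu                
H100   87     111.0
V100  139     758.5
add column acc_x4 = t['acc'] * 4:
      acc  params_m  acc_x4
gpu                        
H100   87     111.0     348
V100  139     758.5     556
So min() = 348.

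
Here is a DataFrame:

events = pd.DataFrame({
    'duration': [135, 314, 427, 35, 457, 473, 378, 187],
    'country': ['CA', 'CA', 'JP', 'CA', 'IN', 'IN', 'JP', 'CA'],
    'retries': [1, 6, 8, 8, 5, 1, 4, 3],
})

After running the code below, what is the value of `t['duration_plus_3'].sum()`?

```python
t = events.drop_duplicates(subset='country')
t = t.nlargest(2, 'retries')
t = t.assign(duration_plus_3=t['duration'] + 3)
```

drop duplicate country (keep=first):
   duration country  retries
0       135      CA        1
2       427      JP        8
4       457      IN        5
take 2 rows with largest retries:
   duration country  retries
2       427      JP        8
4       457      IN        5
add column duration_plus_3 = t['duration'] + 3:
   duration country  retries  duration_plus_3
2       427      JP        8              430
4       457      IN        5              460
Then the sum of column 'duration_plus_3': 890

890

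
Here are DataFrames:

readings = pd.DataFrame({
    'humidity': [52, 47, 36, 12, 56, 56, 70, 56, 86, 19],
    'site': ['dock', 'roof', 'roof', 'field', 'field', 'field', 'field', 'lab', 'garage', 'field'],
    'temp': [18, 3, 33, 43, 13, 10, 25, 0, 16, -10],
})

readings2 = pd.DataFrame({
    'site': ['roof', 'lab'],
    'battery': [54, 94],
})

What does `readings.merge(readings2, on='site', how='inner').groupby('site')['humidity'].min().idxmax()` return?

lab

merge on 'site' (how='inner') → 3 rows:
   humidity  site  temp  battery
0        47  roof     3       54
1        36  roof    33       54
2        56   lab     0       94
group by site, min of humidity:
site
lab     56
roof    36
Name: humidity, dtype: int64
Finally, label with the largest value = lab.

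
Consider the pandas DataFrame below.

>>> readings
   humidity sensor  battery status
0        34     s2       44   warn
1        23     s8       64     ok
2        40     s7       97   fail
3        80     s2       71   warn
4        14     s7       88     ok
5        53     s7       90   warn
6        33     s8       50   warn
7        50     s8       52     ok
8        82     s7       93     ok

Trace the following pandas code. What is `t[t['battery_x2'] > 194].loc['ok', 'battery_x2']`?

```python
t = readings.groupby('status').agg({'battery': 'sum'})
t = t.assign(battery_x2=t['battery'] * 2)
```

594

group by status, sum of battery:
        battery
status         
fail         97
ok          297
warn        255
add column battery_x2 = t['battery'] * 2:
        battery  battery_x2
status                     
fail         97         194
ok          297         594
warn        255         510
filter rows where battery_x2 > 194:
        battery  battery_x2
status                     
ok          297         594
warn        255         510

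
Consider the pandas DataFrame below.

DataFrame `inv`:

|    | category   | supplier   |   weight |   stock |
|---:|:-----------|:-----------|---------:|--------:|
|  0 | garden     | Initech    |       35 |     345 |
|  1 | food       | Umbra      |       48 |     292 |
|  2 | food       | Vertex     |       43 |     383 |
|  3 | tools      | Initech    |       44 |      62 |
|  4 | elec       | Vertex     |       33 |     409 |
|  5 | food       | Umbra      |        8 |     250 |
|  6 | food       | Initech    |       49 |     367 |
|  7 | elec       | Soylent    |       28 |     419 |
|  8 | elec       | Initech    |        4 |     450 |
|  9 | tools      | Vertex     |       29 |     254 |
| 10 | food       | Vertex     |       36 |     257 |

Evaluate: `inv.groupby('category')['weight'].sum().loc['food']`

184

group by category, sum of weight:
category
elec       65
food      184
garden     35
tools      73
Name: weight, dtype: int64
value at index 'food' → 184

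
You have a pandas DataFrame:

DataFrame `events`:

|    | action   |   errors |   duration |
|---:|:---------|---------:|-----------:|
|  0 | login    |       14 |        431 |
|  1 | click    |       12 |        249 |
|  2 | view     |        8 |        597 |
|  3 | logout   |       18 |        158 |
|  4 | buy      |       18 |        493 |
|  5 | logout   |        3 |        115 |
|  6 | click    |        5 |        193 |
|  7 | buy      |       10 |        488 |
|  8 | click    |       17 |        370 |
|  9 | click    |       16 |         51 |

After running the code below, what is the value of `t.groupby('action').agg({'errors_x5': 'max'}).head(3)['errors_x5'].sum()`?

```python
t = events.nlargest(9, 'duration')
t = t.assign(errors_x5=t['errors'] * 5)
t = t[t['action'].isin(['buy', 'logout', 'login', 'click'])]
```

245

take 9 rows with largest duration:
   action  errors  duration
2    view       8       597
4     buy      18       493
7     buy      10       488
0   login      14       431
8   click      17       370
1   click      12       249
6   click       5       193
3  logout      18       158
5  logout       3       115
add column errors_x5 = t['errors'] * 5:
   action  errors  duration  errors_x5
2    view       8       597         40
4     buy      18       493         90
7     buy      10       488         50
0   login      14       431         70
8   click      17       370         85
1   click      12       249         60
6   click       5       193         25
3  logout      18       158         90
5  logout       3       115         15
filter rows where action in ['buy', 'logout', 'login', 'click']:
   action  errors  duration  errors_x5
4     buy      18       493         90
7     buy      10       488         50
0   login      14       431         70
8   click      17       370         85
1   click      12       249         60
6   click       5       193         25
3  logout      18       158         90
5  logout       3       115         15
group by action, max of errors_x5:
        errors_x5
action           
buy            90
click          85
login          70
logout         90
take first 3 rows:
        errors_x5
action           
buy            90
click          85
login          70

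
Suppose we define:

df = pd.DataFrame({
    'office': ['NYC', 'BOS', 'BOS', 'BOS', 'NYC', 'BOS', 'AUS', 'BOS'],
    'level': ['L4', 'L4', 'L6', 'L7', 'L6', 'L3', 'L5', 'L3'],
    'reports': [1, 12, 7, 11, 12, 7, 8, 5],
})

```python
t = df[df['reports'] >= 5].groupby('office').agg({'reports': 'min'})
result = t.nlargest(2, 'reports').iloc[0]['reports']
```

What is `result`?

12

filter rows where reports >= 5:
  office level  reports
1    BOS    L4       12
2    BOS    L6        7
3    BOS    L7       11
4    NYC    L6       12
5    BOS    L3        7
6    AUS    L5        8
7    BOS    L3        5
group by office, min of reports:
        reports
office         
AUS           8
BOS           5
NYC          12
take 2 rows with largest reports:
        reports
office         
NYC          12
AUS           8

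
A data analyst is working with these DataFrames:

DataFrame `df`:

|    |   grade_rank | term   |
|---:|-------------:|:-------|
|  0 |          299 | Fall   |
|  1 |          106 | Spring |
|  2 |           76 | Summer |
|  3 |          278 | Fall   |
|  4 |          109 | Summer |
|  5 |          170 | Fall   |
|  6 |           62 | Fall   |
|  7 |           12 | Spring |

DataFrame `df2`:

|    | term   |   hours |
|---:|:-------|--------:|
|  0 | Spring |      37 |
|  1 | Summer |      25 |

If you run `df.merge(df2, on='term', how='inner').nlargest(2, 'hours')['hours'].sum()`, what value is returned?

74

merge on 'term' (how='inner') → 4 rows:
   grade_rank    term  hours
0         106  Spring     37
1          76  Summer     25
2         109  Summer     25
3          12  Spring     37
take 2 rows with largest hours:
   grade_rank    term  hours
0         106  Spring     37
3          12  Spring     37
The sum of column 'hours' is 74.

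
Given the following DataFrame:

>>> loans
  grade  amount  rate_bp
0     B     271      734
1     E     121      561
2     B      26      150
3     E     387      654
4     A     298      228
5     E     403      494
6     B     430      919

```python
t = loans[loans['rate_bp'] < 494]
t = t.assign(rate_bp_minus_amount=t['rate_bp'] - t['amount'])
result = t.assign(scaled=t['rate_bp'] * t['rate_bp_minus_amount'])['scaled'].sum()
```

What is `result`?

filter rows where rate_bp < 494:
  grade  amount  rate_bp
2     B      26      150
4     A     298      228
add column rate_bp_minus_amount = t['rate_bp'] - t['amount']:
  grade  amount  rate_bp  rate_bp_minus_amount
2     B      26      150                   124
4     A     298      228                   -70
add column scaled = t['rate_bp'] * t['rate_bp_minus_amount']:
  grade  amount  rate_bp  rate_bp_minus_amount  scaled
2     B      26      150                   124   18600
4     A     298      228                   -70  -15960

2640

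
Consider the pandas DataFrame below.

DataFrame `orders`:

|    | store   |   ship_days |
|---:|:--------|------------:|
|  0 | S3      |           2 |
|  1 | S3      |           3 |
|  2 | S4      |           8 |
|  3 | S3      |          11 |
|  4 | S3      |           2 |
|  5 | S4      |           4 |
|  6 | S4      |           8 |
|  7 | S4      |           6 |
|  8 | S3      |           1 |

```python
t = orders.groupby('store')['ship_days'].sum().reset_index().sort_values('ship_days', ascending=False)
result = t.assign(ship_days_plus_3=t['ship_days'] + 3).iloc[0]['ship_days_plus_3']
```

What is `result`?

29

group by store, sum of ship_days:
store
S3    19
S4    26
Name: ship_days, dtype: int64
reset_index():
  store  ship_days
0    S3         19
1    S4         26
sort by ship_days descending:
  store  ship_days
1    S4         26
0    S3         19
add column ship_days_plus_3 = t['ship_days'] + 3:
  store  ship_days  ship_days_plus_3
1    S4         26                29
0    S3         19                22
Finally, value at position 0, column 'ship_days_plus_3' = 29.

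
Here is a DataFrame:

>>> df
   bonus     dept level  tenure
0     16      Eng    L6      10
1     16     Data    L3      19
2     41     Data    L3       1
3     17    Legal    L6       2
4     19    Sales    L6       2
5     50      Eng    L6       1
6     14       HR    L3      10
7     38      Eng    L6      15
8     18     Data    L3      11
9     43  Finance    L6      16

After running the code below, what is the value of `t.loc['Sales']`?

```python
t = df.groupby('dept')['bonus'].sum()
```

group by dept, sum of bonus:
dept
Data        75
Eng        104
Finance     43
HR          14
Legal       17
Sales       19
Name: bonus, dtype: int64

19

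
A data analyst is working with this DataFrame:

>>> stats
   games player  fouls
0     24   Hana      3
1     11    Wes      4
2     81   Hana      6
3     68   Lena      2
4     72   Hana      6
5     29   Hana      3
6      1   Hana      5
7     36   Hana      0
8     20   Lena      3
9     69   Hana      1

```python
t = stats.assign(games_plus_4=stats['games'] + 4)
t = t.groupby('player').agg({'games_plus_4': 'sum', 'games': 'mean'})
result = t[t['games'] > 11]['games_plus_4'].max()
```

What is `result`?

add column games_plus_4 = stats['games'] + 4:
   games player  fouls  games_plus_4
0     24   Hana      3            28
1     11    Wes      4            15
2     81   Hana      6            85
3     68   Lena      2            72
4     72   Hana      6            76
5     29   Hana      3            33
6      1   Hana      5             5
7     36   Hana      0            40
8     20   Lena      3            24
9     69   Hana      1            73
group by player: sum(games_plus_4), mean(games):
        games_plus_4      games
player                         
Hana             340  44.571429
Lena              96  44.000000
Wes               15  11.000000
filter rows where games > 11:
        games_plus_4      games
player                         
Hana             340  44.571429
Lena              96  44.000000

340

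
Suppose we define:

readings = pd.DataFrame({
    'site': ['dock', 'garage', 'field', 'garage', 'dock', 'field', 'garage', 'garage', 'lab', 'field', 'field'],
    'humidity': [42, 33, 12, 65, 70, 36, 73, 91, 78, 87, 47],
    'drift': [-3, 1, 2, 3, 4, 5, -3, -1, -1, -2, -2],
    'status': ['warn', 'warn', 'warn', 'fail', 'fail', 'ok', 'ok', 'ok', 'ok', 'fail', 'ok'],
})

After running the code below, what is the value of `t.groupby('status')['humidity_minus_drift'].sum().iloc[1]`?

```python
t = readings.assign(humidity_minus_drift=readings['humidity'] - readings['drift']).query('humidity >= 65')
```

247

add column humidity_minus_drift = readings['humidity'] - readings['drift']:
      site  humidity  drift status  humidity_minus_drift
0     dock        42     -3   warn                    45
1   garage        33      1   warn                    32
2    field        12      2   warn                    10
3   garage        65      3   fail                    62
4     dock        70      4   fail                    66
5    field        36      5     ok                    31
6   garage        73     -3     ok                    76
7   garage        91     -1     ok                    92
8      lab        78     -1     ok                    79
9    field        87     -2   fail                    89
10   field        47     -2     ok                    49
filter rows where humidity >= 65:
     site  humidity  drift status  humidity_minus_drift
3  garage        65      3   fail                    62
4    dock        70      4   fail                    66
6  garage        73     -3     ok                    76
7  garage        91     -1     ok                    92
8     lab        78     -1     ok                    79
9   field        87     -2   fail                    89
group by status, sum of humidity_minus_drift:
status
fail    217
ok      247
Name: humidity_minus_drift, dtype: int64
So iloc[1] = 247.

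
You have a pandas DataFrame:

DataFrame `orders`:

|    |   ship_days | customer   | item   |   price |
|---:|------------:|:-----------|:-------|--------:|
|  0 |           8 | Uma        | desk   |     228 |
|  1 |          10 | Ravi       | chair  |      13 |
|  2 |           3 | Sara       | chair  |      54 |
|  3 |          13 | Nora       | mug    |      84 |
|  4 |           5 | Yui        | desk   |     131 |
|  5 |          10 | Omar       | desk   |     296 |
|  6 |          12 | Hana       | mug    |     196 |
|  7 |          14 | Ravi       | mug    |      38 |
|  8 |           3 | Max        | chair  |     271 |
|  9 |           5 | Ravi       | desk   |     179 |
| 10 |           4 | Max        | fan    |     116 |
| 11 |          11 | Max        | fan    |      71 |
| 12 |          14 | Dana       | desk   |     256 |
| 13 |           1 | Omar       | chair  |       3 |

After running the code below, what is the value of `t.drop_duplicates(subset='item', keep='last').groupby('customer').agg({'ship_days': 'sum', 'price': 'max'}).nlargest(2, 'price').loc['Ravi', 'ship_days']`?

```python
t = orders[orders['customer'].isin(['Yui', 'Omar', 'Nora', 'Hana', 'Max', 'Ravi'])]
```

filter rows where customer in ['Yui', 'Omar', 'Nora', 'Hana', 'Max', 'Ravi']:
    ship_days customer   item  price
1          10     Ravi  chair     13
3          13     Nora    mug     84
4           5      Yui   desk    131
5          10     Omar   desk    296
6          12     Hana    mug    196
7          14     Ravi    mug     38
8           3      Max  chair    271
9           5     Ravi   desk    179
10          4      Max    fan    116
11         11      Max    fan     71
13          1     Omar  chair      3
drop duplicate item (keep=last):
    ship_days customer   item  price
7          14     Ravi    mug     38
9           5     Ravi   desk    179
11         11      Max    fan     71
13          1     Omar  chair      3
group by customer: sum(ship_days), max(price):
          ship_days  price
customer                  
Max              11     71
Omar              1      3
Ravi             19    179
take 2 rows with largest price:
          ship_days  price
customer                  
Ravi             19    179
Max              11     71
Reading off the value at row 'Ravi', column 'ship_days', we get 19.

19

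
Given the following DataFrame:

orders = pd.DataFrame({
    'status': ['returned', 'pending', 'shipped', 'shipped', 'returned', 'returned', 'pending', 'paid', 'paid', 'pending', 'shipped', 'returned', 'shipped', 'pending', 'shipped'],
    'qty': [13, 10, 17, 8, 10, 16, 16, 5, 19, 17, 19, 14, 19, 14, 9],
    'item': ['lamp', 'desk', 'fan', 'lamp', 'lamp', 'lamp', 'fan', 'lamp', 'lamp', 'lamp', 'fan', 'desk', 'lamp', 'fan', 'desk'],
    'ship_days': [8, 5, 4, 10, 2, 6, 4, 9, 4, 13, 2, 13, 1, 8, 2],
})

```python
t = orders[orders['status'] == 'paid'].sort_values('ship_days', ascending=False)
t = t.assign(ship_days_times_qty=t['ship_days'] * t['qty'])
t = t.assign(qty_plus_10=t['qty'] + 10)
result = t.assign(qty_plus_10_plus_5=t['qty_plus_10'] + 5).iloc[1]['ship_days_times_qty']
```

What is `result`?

filter rows where status == 'paid':
  status  qty  item  ship_days
7   paid    5  lamp          9
8   paid   19  lamp          4
sort by ship_days descending:
  status  qty  item  ship_days
7   paid    5  lamp          9
8   paid   19  lamp          4
add column ship_days_times_qty = t['ship_days'] * t['qty']:
  status  qty  item  ship_days  ship_days_times_qty
7   paid    5  lamp          9                   45
8   paid   19  lamp          4                   76
add column qty_plus_10 = t['qty'] + 10:
  status  qty  item  ship_days  ship_days_times_qty  qty_plus_10
7   paid    5  lamp          9                   45           15
8   paid   19  lamp          4                   76           29
add column qty_plus_10_plus_5 = t['qty_plus_10'] + 5:
  status  qty  item  ship_days  ship_days_times_qty  qty_plus_10  qty_plus_10_plus_5
7   paid    5  lamp          9                   45           15                  20
8   paid   19  lamp          4                   76           29                  34

76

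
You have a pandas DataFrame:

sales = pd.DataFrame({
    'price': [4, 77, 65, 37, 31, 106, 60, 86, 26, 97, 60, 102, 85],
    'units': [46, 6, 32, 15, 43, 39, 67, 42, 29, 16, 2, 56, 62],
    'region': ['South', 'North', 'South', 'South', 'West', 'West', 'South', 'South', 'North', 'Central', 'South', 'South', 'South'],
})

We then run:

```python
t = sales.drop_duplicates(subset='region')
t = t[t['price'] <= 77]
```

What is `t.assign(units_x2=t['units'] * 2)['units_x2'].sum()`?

drop duplicate region (keep=first):
   price  units   region
0      4     46    South
1     77      6    North
4     31     43     West
9     97     16  Central
filter rows where price <= 77:
   price  units region
0      4     46  South
1     77      6  North
4     31     43   West
add column units_x2 = t['units'] * 2:
   price  units region  units_x2
0      4     46  South        92
1     77      6  North        12
4     31     43   West        86

190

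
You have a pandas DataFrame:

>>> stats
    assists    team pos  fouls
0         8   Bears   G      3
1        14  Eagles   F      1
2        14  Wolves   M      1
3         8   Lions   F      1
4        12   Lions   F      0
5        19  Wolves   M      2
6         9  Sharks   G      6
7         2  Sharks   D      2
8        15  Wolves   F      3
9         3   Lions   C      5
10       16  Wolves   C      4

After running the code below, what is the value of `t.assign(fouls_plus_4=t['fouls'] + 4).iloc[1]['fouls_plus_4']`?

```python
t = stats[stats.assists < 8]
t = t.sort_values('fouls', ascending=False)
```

6

filter rows where assists < 8:
   assists    team pos  fouls
7        2  Sharks   D      2
9        3   Lions   C      5
sort by fouls descending:
   assists    team pos  fouls
9        3   Lions   C      5
7        2  Sharks   D      2
add column fouls_plus_4 = t['fouls'] + 4:
   assists    team pos  fouls  fouls_plus_4
9        3   Lions   C      5             9
7        2  Sharks   D      2             6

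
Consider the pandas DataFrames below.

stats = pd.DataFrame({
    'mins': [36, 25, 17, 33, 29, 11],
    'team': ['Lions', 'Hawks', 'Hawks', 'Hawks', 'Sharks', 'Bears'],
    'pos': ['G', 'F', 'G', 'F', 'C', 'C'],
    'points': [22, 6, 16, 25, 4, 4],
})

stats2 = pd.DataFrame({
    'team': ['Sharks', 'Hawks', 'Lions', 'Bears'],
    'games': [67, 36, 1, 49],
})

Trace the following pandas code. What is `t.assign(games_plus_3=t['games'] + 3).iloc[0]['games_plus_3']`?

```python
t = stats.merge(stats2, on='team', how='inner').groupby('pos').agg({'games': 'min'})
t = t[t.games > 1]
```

52

merge on 'team' (how='inner') → 6 rows:
   mins    team pos  points  games
0    36   Lions   G      22      1
1    25   Hawks   F       6     36
2    17   Hawks   G      16     36
3    33   Hawks   F      25     36
4    29  Sharks   C       4     67
5    11   Bears   C       4     49
group by pos, min of games:
     games
pos       
C       49
F       36
G        1
filter rows where games > 1:
     games
pos       
C       49
F       36
add column games_plus_3 = t['games'] + 3:
     games  games_plus_3
pos                     
C       49            52
F       36            39
value at position 0, column 'games_plus_3' → 52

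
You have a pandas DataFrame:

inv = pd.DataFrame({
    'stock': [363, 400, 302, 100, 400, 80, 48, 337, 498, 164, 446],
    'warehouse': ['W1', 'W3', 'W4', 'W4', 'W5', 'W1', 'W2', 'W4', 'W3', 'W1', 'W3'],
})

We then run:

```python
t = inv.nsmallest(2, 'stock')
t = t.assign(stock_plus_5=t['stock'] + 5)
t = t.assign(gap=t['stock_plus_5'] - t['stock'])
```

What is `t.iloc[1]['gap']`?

5

take 2 rows with smallest stock:
   stock warehouse
6     48        W2
5     80        W1
add column stock_plus_5 = t['stock'] + 5:
   stock warehouse  stock_plus_5
6     48        W2            53
5     80        W1            85
add column gap = t['stock_plus_5'] - t['stock']:
   stock warehouse  stock_plus_5  gap
6     48        W2            53    5
5     80        W1            85    5
So iloc[1]['gap'] = 5.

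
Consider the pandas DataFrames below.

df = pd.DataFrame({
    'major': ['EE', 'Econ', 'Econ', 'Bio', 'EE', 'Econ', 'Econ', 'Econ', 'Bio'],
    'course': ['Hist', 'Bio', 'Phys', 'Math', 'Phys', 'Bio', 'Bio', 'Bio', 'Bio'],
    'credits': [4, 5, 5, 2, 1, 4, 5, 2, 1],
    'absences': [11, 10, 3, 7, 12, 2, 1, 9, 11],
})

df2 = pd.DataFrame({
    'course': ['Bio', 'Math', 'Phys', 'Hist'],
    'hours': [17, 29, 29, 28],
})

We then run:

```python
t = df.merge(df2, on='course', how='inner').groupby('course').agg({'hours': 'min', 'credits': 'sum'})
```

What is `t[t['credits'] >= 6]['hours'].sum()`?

46

merge on 'course' (how='inner') → 9 rows:
  major course  credits  absences  hours
0    EE   Hist        4        11     28
1  Econ    Bio        5        10     17
2  Econ   Phys        5         3     29
3   Bio   Math        2         7     29
4    EE   Phys        1        12     29
5  Econ    Bio        4         2     17
6  Econ    Bio        5         1     17
7  Econ    Bio        2         9     17
8   Bio    Bio        1        11     17
group by course: min(hours), sum(credits):
        hours  credits
course                
Bio        17       17
Hist       28        4
Math       29        2
Phys       29        6
filter rows where credits >= 6:
        hours  credits
course                
Bio        17       17
Phys       29        6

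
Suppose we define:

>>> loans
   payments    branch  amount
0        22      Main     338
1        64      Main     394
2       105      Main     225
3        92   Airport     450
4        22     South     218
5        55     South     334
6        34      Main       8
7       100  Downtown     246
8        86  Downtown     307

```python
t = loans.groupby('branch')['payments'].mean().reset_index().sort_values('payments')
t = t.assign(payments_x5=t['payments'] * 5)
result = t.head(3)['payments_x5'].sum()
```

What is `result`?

933.75

group by branch, mean of payments:
branch
Airport     92.00
Downtown    93.00
Main        56.25
South       38.50
Name: payments, dtype: float64
reset_index():
     branch  payments
0   Airport     92.00
1  Downtown     93.00
2      Main     56.25
3     South     38.50
sort by payments:
     branch  payments
3     South     38.50
2      Main     56.25
0   Airport     92.00
1  Downtown     93.00
add column payments_x5 = t['payments'] * 5:
     branch  payments  payments_x5
3     South     38.50       192.50
2      Main     56.25       281.25
0   Airport     92.00       460.00
1  Downtown     93.00       465.00
take first 3 rows:
    branch  payments  payments_x5
3    South     38.50       192.50
2     Main     56.25       281.25
0  Airport     92.00       460.00
Then the sum of column 'payments_x5': 933.75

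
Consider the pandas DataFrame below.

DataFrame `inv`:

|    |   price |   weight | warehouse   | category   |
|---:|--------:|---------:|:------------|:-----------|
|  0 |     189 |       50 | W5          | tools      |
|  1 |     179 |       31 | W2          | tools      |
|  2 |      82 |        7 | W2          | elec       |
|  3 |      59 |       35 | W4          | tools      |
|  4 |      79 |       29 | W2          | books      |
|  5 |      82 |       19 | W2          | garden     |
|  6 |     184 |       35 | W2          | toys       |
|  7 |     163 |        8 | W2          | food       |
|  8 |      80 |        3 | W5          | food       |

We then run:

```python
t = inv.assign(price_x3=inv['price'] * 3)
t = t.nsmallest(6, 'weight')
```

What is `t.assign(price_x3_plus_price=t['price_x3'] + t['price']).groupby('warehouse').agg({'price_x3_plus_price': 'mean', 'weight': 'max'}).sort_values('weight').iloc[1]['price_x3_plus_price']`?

add column price_x3 = inv['price'] * 3:
   price  weight warehouse category  price_x3
0    189      50        W5    tools       567
1    179      31        W2    tools       537
2     82       7        W2     elec       246
3     59      35        W4    tools       177
4     79      29        W2    books       237
5     82      19        W2   garden       246
6    184      35        W2     toys       552
7    163       8        W2     food       489
8     80       3        W5     food       240
take 6 rows with smallest weight:
   price  weight warehouse category  price_x3
8     80       3        W5     food       240
2     82       7        W2     elec       246
7    163       8        W2     food       489
5     82      19        W2   garden       246
4     79      29        W2    books       237
1    179      31        W2    tools       537
add column price_x3_plus_price = t['price_x3'] + t['price']:
   price  weight warehouse category  price_x3  price_x3_plus_price
8     80       3        W5     food       240                  320
2     82       7        W2     elec       246                  328
7    163       8        W2     food       489                  652
5     82      19        W2   garden       246                  328
4     79      29        W2    books       237                  316
1    179      31        W2    tools       537                  716
group by warehouse: mean(price_x3_plus_price), max(weight):
           price_x3_plus_price  weight
warehouse                             
W2                       468.0      31
W5                       320.0       3
sort by weight:
           price_x3_plus_price  weight
warehouse                             
W5                       320.0       3
W2                       468.0      31
Hence 468.0.

468.0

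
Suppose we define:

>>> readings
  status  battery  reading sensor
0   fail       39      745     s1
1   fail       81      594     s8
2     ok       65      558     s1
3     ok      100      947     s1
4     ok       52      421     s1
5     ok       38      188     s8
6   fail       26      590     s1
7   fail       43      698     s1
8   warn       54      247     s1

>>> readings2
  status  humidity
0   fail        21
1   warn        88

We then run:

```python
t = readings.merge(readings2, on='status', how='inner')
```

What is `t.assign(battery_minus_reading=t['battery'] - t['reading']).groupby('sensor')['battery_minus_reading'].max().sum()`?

merge on 'status' (how='inner') → 5 rows:
  status  battery  reading sensor  humidity
0   fail       39      745     s1        21
1   fail       81      594     s8        21
2   fail       26      590     s1        21
3   fail       43      698     s1        21
4   warn       54      247     s1        88
add column battery_minus_reading = t['battery'] - t['reading']:
  status  battery  reading sensor  humidity  battery_minus_reading
0   fail       39      745     s1        21                   -706
1   fail       81      594     s8        21                   -513
2   fail       26      590     s1        21                   -564
3   fail       43      698     s1        21                   -655
4   warn       54      247     s1        88                   -193
group by sensor, max of battery_minus_reading:
sensor
s1   -193
s8   -513
Name: battery_minus_reading, dtype: int64
Taking the sum of the resulting series gives -706.

-706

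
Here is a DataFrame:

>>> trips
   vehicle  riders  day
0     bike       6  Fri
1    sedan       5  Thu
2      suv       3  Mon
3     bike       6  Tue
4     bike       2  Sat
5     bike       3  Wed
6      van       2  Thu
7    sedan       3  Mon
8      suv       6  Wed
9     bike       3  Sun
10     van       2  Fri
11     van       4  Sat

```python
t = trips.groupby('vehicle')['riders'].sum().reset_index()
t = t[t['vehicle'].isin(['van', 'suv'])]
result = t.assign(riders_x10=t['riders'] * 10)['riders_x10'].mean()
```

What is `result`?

85.0

group by vehicle, sum of riders:
vehicle
bike     20
sedan     8
suv       9
van       8
Name: riders, dtype: int64
reset_index():
  vehicle  riders
0    bike      20
1   sedan       8
2     suv       9
3     van       8
filter rows where vehicle in ['van', 'suv']:
  vehicle  riders
2     suv       9
3     van       8
add column riders_x10 = t['riders'] * 10:
  vehicle  riders  riders_x10
2     suv       9          90
3     van       8          80
Then the mean of column 'riders_x10': 85.0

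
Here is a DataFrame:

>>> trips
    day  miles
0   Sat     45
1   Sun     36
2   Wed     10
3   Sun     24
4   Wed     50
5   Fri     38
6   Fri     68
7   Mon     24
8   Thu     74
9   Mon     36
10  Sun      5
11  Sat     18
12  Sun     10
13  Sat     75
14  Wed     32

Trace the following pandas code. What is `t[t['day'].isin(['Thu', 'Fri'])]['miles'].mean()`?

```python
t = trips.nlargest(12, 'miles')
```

60.0

take 12 rows with largest miles:
    day  miles
13  Sat     75
8   Thu     74
6   Fri     68
4   Wed     50
0   Sat     45
5   Fri     38
1   Sun     36
9   Mon     36
14  Wed     32
3   Sun     24
7   Mon     24
11  Sat     18
filter rows where day in ['Thu', 'Fri']:
   day  miles
8  Thu     74
6  Fri     68
5  Fri     38
Taking the mean of column 'miles' gives 60.0.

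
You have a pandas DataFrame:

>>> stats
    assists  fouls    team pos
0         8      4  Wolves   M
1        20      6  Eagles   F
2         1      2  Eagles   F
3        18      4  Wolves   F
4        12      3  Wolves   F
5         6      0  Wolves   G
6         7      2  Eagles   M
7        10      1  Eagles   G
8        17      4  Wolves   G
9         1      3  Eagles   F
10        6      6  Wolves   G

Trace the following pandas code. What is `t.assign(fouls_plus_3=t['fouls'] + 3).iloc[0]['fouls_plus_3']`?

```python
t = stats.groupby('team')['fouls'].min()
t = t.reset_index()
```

group by team, min of fouls:
team
Eagles    1
Wolves    0
Name: fouls, dtype: int64
reset_index():
     team  fouls
0  Eagles      1
1  Wolves      0
add column fouls_plus_3 = t['fouls'] + 3:
     team  fouls  fouls_plus_3
0  Eagles      1             4
1  Wolves      0             3
Then the value at position 0, column 'fouls_plus_3': 4

4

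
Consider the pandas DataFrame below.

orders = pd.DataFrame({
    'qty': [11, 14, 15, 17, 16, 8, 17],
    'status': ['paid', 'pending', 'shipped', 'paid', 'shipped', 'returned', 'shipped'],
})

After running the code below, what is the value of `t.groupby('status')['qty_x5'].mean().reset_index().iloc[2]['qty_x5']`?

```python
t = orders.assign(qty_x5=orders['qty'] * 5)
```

40.0

add column qty_x5 = orders['qty'] * 5:
   qty    status  qty_x5
0   11      paid      55
1   14   pending      70
2   15   shipped      75
3   17      paid      85
4   16   shipped      80
5    8  returned      40
6   17   shipped      85
group by status, mean of qty_x5:
status
paid        70.0
pending     70.0
returned    40.0
shipped     80.0
Name: qty_x5, dtype: float64
reset_index():
     status  qty_x5
0      paid    70.0
1   pending    70.0
2  returned    40.0
3   shipped    80.0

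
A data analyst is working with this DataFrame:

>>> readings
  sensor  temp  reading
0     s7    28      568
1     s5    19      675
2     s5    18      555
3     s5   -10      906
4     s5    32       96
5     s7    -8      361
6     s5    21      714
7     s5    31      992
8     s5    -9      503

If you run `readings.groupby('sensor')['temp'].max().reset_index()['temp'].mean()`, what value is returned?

group by sensor, max of temp:
sensor
s5    32
s7    28
Name: temp, dtype: int64
reset_index():
  sensor  temp
0     s5    32
1     s7    28
Then the mean of column 'temp': 30.0

30.0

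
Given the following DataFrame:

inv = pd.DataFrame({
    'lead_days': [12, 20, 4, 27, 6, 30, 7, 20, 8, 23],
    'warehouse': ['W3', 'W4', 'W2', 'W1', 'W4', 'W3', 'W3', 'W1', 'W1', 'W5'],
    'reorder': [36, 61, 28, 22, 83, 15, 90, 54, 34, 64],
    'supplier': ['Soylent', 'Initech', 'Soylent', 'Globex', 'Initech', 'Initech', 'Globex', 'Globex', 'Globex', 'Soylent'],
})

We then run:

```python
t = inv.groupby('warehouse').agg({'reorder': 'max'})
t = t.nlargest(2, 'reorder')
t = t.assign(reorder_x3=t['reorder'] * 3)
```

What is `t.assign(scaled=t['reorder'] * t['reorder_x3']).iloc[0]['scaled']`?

24300

group by warehouse, max of reorder:
           reorder
warehouse         
W1              54
W2              28
W3              90
W4              83
W5              64
take 2 rows with largest reorder:
           reorder
warehouse         
W3              90
W4              83
add column reorder_x3 = t['reorder'] * 3:
           reorder  reorder_x3
warehouse                     
W3              90         270
W4              83         249
add column scaled = t['reorder'] * t['reorder_x3']:
           reorder  reorder_x3  scaled
warehouse                             
W3              90         270   24300
W4              83         249   20667
Hence 24300.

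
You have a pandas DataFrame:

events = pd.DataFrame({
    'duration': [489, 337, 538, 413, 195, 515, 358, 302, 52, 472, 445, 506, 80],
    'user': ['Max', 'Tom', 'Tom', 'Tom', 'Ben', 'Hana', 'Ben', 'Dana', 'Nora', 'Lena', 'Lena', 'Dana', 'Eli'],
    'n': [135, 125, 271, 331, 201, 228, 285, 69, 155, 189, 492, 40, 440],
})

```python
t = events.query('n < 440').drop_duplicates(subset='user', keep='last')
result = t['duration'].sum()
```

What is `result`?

filter rows where n < 440:
    duration  user    n
0        489   Max  135
1        337   Tom  125
2        538   Tom  271
3        413   Tom  331
4        195   Ben  201
5        515  Hana  228
6        358   Ben  285
7        302  Dana   69
8         52  Nora  155
9        472  Lena  189
11       506  Dana   40
drop duplicate user (keep=last):
    duration  user    n
0        489   Max  135
3        413   Tom  331
5        515  Hana  228
6        358   Ben  285
8         52  Nora  155
9        472  Lena  189
11       506  Dana   40
Reading off the sum of column 'duration', we get 2805.

2805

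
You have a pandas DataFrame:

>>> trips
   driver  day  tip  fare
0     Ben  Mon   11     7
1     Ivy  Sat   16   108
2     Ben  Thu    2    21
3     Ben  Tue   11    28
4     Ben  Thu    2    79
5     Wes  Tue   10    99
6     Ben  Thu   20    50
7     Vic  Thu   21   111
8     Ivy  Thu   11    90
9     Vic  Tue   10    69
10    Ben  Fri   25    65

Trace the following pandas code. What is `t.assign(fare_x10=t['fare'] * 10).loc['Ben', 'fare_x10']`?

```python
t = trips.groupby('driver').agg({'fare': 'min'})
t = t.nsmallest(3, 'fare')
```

70

group by driver, min of fare:
        fare
driver      
Ben        7
Ivy       90
Vic       69
Wes       99
take 3 rows with smallest fare:
        fare
driver      
Ben        7
Vic       69
Ivy       90
add column fare_x10 = t['fare'] * 10:
        fare  fare_x10
driver                
Ben        7        70
Vic       69       690
Ivy       90       900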